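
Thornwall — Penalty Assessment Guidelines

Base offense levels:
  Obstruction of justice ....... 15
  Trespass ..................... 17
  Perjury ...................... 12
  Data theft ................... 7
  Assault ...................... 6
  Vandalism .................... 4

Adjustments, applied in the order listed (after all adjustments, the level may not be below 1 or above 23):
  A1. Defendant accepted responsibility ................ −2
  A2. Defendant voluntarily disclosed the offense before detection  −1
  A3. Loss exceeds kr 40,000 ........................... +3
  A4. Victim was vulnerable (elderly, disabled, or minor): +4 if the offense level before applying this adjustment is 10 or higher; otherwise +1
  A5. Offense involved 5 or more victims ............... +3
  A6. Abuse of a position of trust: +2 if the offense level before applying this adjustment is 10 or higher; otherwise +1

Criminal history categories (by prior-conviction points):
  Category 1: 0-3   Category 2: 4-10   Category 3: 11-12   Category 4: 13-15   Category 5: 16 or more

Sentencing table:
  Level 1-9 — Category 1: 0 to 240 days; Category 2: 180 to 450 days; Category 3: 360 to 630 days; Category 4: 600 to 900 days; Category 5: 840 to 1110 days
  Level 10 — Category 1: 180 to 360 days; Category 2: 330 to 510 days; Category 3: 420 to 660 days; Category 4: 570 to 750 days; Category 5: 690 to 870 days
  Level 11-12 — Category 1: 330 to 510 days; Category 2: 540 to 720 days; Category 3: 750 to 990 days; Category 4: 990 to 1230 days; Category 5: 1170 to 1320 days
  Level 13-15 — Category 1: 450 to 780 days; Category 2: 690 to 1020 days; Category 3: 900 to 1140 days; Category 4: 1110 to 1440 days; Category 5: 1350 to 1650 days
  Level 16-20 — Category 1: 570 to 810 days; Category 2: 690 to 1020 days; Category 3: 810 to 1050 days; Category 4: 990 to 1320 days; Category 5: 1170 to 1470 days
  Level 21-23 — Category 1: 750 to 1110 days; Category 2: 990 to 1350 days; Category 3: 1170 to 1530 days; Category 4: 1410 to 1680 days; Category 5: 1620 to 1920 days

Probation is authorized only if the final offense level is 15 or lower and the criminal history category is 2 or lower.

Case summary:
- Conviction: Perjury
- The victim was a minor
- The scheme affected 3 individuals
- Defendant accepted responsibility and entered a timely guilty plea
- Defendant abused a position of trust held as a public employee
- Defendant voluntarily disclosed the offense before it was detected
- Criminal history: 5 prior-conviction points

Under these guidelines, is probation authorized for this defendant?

Yes

Base offense level for perjury: 12.
A1 applies: 12 − 2 = 10.
A2 applies: 10 − 1 = 9.
A4 applies (level before this adjustment is 9 < 10, so +1): 9 + 1 = 10.
A5 does not apply.
A6 applies (level before this adjustment is 10 ≥ 10, so +2): 10 + 2 = 12.
Final offense level: 12.
Criminal history: 5 prior points → Category 2 (4-10).
Level 12 falls in the 11-12 band.
Grid: Level 11-12 × Category 2 = 540-720 days.
Probation check: level 12 ≤ 15 and category 2 ≤ 2 → eligible.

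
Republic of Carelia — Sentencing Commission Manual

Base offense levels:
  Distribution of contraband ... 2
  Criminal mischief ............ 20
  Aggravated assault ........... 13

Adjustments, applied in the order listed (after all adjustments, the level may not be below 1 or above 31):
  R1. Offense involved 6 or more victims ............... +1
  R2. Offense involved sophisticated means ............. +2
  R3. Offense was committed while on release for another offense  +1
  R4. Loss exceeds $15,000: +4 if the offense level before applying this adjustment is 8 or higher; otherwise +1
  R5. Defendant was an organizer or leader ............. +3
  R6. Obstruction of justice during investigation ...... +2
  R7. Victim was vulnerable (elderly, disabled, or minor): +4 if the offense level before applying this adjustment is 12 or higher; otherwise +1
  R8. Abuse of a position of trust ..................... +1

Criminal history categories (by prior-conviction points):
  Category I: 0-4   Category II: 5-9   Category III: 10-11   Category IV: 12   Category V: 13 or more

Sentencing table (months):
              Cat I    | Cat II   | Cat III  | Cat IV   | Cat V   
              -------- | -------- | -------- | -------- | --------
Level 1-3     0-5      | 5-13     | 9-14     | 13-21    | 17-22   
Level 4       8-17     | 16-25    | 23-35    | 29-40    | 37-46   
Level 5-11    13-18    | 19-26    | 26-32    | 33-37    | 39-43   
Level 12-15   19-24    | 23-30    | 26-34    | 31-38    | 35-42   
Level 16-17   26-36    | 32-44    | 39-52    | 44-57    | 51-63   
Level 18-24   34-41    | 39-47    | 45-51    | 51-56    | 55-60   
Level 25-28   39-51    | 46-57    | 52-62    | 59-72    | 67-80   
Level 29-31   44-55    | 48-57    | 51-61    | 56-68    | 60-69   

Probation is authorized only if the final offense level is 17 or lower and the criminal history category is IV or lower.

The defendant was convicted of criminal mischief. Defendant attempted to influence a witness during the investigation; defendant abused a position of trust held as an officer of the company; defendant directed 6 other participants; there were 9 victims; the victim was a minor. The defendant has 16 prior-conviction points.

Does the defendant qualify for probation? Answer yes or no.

No

Base offense level for criminal mischief: 20.
R1 applies: 20 + 1 = 21.
R2 does not apply.
R3 does not apply.
R4 does not apply.
R5 applies: 21 + 3 = 24.
R6 applies: 24 + 2 = 26.
R7 applies (level before this adjustment is 26 ≥ 12, so +4): 26 + 4 = 30.
R8 applies: 30 + 1 = 31.
Final offense level: 31.
Criminal history: 16 prior points → Category V (13+).
Level 31 falls in the 29-31 band.
Grid: Level 29-31 × Category V = 60-69 months.
Probation check: level 31 > 17 and category V > IV → not eligible.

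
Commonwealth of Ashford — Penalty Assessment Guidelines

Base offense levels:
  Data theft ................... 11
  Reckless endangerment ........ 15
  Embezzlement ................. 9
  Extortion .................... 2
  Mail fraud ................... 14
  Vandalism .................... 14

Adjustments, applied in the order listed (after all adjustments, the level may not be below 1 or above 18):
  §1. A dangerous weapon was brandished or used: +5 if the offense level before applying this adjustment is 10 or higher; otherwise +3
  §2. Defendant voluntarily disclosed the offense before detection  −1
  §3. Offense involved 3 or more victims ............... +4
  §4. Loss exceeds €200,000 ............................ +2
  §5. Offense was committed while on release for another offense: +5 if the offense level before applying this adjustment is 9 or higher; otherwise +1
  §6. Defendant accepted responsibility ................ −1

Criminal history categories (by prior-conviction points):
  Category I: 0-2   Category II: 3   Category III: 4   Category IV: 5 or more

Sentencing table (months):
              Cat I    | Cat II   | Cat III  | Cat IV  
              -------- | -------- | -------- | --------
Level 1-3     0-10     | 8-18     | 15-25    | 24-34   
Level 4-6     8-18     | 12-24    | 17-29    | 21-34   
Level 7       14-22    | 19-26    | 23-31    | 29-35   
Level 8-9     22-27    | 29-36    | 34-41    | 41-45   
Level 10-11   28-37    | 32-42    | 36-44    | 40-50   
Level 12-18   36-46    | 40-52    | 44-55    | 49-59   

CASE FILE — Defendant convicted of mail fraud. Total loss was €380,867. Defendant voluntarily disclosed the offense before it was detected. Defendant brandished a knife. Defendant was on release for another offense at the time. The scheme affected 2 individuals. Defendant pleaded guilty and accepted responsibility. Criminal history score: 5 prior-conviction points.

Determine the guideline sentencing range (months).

Base offense level for mail fraud: 14.
§1 applies (level before this adjustment is 14 ≥ 10, so +5): 14 + 5 = 19.
§2 applies: 19 − 1 = 18.
§4 applies: 18 + 2 = 20.
§5 applies (level before this adjustment is 20 ≥ 9, so +5): 20 + 5 = 25.
§6 applies: 25 − 1 = 24.
Level 24 exceeds the maximum of 18; capped at 18.
Final offense level: 18.
Criminal history: 5 prior points → Category IV (5+).
Level 18 falls in the 12-18 band.
Grid: Level 12-18 × Category IV = 49-59 months.

49-59 months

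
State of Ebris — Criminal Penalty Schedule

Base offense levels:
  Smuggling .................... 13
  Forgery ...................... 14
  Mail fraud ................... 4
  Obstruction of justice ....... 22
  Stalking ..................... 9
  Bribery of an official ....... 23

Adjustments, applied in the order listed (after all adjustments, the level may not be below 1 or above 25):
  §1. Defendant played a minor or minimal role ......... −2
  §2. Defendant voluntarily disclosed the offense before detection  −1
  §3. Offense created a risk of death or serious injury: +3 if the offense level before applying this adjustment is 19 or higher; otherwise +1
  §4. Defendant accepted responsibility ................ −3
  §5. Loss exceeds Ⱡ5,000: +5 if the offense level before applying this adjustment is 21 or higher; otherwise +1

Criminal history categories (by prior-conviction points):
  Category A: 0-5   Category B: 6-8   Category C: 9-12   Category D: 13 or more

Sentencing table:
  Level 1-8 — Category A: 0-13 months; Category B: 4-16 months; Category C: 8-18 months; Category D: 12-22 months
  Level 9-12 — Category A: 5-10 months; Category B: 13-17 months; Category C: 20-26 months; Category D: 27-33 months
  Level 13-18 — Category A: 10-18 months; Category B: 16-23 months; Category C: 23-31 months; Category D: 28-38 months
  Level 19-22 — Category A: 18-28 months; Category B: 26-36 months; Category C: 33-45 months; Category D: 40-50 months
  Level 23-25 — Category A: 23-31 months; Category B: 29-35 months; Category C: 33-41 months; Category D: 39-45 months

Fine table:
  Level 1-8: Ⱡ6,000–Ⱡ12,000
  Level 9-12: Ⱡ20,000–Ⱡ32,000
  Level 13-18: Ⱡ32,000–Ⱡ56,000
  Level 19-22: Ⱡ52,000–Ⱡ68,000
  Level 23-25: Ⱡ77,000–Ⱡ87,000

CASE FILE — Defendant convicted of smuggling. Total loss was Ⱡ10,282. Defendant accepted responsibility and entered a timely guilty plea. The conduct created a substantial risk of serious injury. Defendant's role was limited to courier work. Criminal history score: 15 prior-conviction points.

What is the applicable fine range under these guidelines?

Ⱡ20,000–Ⱡ32,000

Base offense level for smuggling: 13.
§1 applies: 13 − 2 = 11.
§2 does not apply.
§3 applies (level before this adjustment is 11 < 19, so +1): 11 + 1 = 12.
§4 applies: 12 − 3 = 9.
§5 applies (level before this adjustment is 9 < 21, so +1): 9 + 1 = 10.
Final offense level: 10.
Level 10 falls in the 9-12 band.
Fine table: Level 9-12 → Ⱡ20,000–Ⱡ32,000.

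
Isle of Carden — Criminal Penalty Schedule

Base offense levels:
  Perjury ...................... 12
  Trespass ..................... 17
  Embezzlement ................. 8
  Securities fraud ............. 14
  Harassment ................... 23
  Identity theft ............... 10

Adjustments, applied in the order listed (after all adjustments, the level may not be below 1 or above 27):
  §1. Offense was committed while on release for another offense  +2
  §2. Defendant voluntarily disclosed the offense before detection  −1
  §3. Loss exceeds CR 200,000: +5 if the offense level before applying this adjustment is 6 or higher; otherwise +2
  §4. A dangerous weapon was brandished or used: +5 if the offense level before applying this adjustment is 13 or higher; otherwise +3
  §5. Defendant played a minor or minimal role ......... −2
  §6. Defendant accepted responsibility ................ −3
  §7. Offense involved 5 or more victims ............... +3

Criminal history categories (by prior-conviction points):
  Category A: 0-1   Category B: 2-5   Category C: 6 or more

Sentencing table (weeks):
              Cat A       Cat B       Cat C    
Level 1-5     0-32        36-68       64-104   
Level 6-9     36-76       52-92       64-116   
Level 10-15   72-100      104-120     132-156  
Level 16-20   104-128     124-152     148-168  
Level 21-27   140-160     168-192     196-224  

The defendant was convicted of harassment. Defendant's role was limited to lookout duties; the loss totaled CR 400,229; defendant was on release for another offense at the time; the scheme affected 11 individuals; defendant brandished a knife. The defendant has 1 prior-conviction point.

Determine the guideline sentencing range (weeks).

Base offense level for harassment: 23.
§1 applies: 23 + 2 = 25.
§3 applies (level before this adjustment is 25 ≥ 6, so +5): 25 + 5 = 30.
§4 applies (level before this adjustment is 30 ≥ 13, so +5): 30 + 5 = 35.
§5 applies: 35 − 2 = 33.
§7 applies: 33 + 3 = 36.
Level 36 exceeds the maximum of 27; capped at 27.
Final offense level: 27.
Criminal history: 1 prior point → Category A (0-1).
Level 27 falls in the 21-27 band.
Grid: Level 21-27 × Category A = 140-160 weeks.

140-160 weeks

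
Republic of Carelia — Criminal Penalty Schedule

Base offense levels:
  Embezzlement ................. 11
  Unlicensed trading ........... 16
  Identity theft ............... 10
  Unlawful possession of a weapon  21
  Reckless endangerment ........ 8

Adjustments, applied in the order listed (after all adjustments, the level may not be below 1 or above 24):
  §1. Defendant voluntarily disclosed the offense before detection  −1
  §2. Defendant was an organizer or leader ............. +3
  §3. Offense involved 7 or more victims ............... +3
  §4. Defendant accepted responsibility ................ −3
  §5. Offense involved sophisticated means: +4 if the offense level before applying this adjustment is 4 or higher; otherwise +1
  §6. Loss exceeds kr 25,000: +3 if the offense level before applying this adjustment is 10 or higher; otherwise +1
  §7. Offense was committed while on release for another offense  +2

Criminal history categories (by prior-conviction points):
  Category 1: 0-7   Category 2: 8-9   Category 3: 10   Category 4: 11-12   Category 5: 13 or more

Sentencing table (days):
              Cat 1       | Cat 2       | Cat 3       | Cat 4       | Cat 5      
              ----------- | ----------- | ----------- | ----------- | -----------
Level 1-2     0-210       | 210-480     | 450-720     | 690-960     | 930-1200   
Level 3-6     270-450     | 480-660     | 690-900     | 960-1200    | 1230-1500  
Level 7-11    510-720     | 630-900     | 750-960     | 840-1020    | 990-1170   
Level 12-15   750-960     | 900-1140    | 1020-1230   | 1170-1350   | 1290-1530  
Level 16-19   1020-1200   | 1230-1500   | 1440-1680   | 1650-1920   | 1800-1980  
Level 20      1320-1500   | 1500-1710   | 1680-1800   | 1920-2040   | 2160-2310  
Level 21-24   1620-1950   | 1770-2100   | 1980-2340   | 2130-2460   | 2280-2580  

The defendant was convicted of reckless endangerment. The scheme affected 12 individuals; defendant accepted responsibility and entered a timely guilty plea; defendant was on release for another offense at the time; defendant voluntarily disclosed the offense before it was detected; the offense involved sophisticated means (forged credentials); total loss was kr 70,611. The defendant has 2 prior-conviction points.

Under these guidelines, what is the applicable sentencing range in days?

Base offense level for reckless endangerment: 8.
§1 applies: 8 − 1 = 7.
§2 does not apply.
§3 applies: 7 + 3 = 10.
§4 applies: 10 − 3 = 7.
§5 applies (level before this adjustment is 7 ≥ 4, so +4): 7 + 4 = 11.
§6 applies (level before this adjustment is 11 ≥ 10, so +3): 11 + 3 = 14.
§7 applies: 14 + 2 = 16.
Final offense level: 16.
Criminal history: 2 prior points → Category 1 (0-7).
Level 16 falls in the 16-19 band.
Grid: Level 16-19 × Category 1 = 1020-1200 days.

1020-1200 days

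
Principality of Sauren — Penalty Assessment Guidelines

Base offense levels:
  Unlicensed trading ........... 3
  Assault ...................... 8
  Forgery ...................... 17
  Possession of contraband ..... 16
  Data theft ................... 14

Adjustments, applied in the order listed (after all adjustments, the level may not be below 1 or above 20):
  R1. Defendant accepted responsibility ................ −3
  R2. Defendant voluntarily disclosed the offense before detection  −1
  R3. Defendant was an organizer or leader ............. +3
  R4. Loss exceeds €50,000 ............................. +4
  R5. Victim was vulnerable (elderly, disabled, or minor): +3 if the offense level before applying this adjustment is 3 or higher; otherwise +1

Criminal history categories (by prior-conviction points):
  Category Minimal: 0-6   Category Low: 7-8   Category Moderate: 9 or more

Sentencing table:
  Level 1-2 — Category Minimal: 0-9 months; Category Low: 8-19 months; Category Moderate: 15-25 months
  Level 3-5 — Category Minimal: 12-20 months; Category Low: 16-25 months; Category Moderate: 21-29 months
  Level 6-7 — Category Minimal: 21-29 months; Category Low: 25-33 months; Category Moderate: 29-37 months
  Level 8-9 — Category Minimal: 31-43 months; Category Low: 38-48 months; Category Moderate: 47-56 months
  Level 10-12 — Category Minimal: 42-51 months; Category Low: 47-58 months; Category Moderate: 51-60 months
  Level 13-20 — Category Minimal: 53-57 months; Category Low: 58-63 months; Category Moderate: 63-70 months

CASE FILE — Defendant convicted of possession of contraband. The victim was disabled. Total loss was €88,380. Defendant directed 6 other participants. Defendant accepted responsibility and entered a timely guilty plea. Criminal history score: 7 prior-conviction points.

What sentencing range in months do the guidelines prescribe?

58-63 months

Base offense level for possession of contraband: 16.
R1 applies: 16 − 3 = 13.
R3 applies: 13 + 3 = 16.
R4 applies: 16 + 4 = 20.
R5 applies (level before this adjustment is 20 ≥ 3, so +3): 20 + 3 = 23.
Level 23 exceeds the maximum of 20; capped at 20.
Final offense level: 20.
Criminal history: 7 prior points → Category Low (7-8).
Level 20 falls in the 13-20 band.
Grid: Level 13-20 × Category Low = 58-63 months.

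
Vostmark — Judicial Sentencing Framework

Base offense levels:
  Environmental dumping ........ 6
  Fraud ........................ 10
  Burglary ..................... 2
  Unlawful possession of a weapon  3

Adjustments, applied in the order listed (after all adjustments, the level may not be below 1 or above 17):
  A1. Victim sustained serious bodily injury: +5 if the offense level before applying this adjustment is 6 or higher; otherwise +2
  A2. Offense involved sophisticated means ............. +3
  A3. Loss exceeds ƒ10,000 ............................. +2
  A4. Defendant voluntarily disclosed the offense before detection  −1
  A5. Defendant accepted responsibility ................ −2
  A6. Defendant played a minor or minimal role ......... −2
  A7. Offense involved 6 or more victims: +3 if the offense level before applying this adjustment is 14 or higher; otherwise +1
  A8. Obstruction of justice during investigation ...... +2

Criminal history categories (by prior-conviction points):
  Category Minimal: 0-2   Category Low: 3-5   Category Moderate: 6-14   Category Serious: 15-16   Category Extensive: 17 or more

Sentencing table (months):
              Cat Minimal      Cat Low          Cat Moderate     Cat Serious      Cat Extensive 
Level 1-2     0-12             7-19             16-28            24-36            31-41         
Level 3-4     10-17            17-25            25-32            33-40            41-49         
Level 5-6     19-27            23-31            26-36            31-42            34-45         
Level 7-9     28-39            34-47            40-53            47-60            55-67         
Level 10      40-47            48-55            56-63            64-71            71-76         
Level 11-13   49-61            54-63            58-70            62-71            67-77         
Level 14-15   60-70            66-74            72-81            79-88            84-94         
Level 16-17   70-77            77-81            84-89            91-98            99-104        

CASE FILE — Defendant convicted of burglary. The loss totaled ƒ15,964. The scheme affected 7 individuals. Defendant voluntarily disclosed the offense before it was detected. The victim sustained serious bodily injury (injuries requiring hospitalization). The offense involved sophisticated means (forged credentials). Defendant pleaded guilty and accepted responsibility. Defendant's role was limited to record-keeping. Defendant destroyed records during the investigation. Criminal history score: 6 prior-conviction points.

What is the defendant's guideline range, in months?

40-53 months

Base offense level for burglary: 2.
A1 applies (level before this adjustment is 2 < 6, so +2): 2 + 2 = 4.
A2 applies: 4 + 3 = 7.
A3 applies: 7 + 2 = 9.
A4 applies: 9 − 1 = 8.
A5 applies: 8 − 2 = 6.
A6 applies: 6 − 2 = 4.
A7 applies (level before this adjustment is 4 < 14, so +1): 4 + 1 = 5.
A8 applies: 5 + 2 = 7.
Final offense level: 7.
Criminal history: 6 prior points → Category Moderate (6-14).
Level 7 falls in the 7-9 band.
Grid: Level 7-9 × Category Moderate = 40-53 months.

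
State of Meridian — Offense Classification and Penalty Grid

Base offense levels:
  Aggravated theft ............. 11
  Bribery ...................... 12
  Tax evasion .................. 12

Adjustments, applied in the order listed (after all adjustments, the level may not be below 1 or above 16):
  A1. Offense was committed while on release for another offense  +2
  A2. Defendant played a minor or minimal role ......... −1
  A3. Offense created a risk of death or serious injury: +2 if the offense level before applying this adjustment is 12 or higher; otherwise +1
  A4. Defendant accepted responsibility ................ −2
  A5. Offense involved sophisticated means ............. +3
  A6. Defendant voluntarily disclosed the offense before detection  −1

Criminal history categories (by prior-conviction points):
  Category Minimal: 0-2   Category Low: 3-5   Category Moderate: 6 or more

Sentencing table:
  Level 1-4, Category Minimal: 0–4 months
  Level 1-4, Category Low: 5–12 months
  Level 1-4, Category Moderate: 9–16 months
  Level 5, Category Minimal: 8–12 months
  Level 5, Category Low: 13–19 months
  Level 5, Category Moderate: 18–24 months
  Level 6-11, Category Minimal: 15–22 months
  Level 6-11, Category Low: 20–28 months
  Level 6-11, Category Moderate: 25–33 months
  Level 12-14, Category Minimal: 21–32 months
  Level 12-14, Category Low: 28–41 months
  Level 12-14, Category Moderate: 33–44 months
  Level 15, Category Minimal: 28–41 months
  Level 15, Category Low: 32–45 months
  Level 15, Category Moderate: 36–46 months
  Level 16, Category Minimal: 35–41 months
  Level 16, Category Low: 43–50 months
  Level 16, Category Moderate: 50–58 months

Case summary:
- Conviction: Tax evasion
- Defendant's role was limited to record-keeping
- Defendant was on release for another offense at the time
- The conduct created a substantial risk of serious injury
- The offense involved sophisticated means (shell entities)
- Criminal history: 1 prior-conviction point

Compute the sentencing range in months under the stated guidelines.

Base offense level for tax evasion: 12.
A1 applies: 12 + 2 = 14.
A2 applies: 14 − 1 = 13.
A3 applies (level before this adjustment is 13 ≥ 12, so +2): 13 + 2 = 15.
A5 applies: 15 + 3 = 18.
Level 18 exceeds the maximum of 16; capped at 16.
Final offense level: 16.
Criminal history: 1 prior point → Category Minimal (0-2).
Level 16 falls in the 16 band.
Grid: Level 16 × Category Minimal = 35-41 months.

35-41 months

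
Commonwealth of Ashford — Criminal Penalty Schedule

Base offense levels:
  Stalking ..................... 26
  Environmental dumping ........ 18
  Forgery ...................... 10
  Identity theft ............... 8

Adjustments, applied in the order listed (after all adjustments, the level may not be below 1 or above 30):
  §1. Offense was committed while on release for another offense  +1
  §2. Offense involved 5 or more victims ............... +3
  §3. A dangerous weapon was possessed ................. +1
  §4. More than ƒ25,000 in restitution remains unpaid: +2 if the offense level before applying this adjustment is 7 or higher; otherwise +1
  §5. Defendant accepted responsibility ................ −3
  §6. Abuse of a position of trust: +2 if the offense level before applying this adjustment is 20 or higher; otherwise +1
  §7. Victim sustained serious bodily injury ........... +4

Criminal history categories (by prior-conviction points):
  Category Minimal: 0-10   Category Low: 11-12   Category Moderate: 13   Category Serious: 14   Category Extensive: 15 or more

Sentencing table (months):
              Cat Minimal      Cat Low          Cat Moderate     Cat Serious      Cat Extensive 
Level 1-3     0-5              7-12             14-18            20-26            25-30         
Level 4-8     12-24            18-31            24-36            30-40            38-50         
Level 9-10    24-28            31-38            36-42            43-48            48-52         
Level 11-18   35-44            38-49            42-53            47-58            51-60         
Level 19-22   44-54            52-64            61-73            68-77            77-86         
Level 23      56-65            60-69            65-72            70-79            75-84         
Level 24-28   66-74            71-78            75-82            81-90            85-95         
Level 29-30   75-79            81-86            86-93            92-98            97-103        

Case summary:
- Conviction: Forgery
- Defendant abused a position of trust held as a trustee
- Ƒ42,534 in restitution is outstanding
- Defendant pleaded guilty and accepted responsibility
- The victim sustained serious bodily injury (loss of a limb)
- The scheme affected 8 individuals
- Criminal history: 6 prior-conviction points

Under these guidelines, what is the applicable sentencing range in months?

Base offense level for forgery: 10.
§2 applies: 10 + 3 = 13.
§4 applies (level before this adjustment is 13 ≥ 7, so +2): 13 + 2 = 15.
§5 applies: 15 − 3 = 12.
§6 applies (level before this adjustment is 12 < 20, so +1): 12 + 1 = 13.
§7 applies: 13 + 4 = 17.
Final offense level: 17.
Criminal history: 6 prior points → Category Minimal (0-10).
Level 17 falls in the 11-18 band.
Grid: Level 11-18 × Category Minimal = 35-44 months.

35-44 months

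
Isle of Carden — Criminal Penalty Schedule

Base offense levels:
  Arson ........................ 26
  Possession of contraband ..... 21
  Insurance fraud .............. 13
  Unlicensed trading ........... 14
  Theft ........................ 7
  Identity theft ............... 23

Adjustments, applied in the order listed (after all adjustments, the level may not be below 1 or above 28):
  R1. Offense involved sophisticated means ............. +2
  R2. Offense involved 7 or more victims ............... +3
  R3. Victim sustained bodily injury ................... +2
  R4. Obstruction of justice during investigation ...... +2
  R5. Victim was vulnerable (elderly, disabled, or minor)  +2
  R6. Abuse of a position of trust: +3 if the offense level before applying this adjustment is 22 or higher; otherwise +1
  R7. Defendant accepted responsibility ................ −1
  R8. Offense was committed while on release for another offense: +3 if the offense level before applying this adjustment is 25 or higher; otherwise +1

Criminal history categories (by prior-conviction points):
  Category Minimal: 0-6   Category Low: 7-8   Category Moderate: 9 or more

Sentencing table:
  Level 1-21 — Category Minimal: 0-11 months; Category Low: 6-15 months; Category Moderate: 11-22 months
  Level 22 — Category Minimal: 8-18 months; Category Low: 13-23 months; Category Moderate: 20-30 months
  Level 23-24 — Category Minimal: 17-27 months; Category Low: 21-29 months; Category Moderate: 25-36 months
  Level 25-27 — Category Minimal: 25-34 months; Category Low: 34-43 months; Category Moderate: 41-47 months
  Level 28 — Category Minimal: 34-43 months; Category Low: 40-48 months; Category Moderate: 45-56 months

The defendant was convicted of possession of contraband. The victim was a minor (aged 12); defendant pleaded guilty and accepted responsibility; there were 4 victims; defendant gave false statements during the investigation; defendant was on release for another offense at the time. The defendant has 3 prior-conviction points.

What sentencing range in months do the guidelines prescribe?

25-34 months

Base offense level for possession of contraband: 21.
R1 does not apply.
R2 does not apply.
R4 applies: 21 + 2 = 23.
R5 applies: 23 + 2 = 25.
R7 applies: 25 − 1 = 24.
R8 applies (level before this adjustment is 24 < 25, so +1): 24 + 1 = 25.
Final offense level: 25.
Criminal history: 3 prior points → Category Minimal (0-6).
Level 25 falls in the 25-27 band.
Grid: Level 25-27 × Category Minimal = 25-34 months.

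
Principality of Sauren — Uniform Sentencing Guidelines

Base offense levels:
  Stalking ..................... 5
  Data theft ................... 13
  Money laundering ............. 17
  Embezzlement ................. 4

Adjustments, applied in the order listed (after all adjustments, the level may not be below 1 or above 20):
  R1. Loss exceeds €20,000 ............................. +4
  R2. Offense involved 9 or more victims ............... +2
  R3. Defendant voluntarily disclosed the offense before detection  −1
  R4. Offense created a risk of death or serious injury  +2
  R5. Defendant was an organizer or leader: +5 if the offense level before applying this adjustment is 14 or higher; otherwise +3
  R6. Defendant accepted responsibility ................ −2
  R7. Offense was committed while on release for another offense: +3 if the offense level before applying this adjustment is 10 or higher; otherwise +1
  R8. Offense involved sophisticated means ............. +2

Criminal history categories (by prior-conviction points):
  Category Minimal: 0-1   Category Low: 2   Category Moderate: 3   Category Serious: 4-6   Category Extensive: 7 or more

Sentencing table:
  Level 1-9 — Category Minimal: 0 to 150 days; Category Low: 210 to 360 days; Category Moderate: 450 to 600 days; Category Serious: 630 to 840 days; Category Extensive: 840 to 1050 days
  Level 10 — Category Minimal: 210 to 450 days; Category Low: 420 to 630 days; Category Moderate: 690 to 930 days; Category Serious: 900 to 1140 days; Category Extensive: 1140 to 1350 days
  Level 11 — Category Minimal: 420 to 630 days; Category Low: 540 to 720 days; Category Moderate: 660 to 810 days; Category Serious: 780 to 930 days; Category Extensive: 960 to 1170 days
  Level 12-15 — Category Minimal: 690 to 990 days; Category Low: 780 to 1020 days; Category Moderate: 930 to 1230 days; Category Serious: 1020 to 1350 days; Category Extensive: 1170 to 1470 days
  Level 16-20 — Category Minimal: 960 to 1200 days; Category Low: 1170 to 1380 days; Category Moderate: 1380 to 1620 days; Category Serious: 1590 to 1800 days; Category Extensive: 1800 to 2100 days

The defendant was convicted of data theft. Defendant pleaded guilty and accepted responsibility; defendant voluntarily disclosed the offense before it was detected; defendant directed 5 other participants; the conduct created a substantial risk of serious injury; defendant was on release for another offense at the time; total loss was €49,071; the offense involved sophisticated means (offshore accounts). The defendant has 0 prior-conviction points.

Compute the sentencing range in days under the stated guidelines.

Base offense level for data theft: 13.
R1 applies: 13 + 4 = 17.
R2 does not apply.
R3 applies: 17 − 1 = 16.
R4 applies: 16 + 2 = 18.
R5 applies (level before this adjustment is 18 ≥ 14, so +5): 18 + 5 = 23.
R6 applies: 23 − 2 = 21.
R7 applies (level before this adjustment is 21 ≥ 10, so +3): 21 + 3 = 24.
R8 applies: 24 + 2 = 26.
Level 26 exceeds the maximum of 20; capped at 20.
Final offense level: 20.
Criminal history: 0 prior points → Category Minimal (0-1).
Level 20 falls in the 16-20 band.
Grid: Level 16-20 × Category Minimal = 960-1200 days.

960-1200 days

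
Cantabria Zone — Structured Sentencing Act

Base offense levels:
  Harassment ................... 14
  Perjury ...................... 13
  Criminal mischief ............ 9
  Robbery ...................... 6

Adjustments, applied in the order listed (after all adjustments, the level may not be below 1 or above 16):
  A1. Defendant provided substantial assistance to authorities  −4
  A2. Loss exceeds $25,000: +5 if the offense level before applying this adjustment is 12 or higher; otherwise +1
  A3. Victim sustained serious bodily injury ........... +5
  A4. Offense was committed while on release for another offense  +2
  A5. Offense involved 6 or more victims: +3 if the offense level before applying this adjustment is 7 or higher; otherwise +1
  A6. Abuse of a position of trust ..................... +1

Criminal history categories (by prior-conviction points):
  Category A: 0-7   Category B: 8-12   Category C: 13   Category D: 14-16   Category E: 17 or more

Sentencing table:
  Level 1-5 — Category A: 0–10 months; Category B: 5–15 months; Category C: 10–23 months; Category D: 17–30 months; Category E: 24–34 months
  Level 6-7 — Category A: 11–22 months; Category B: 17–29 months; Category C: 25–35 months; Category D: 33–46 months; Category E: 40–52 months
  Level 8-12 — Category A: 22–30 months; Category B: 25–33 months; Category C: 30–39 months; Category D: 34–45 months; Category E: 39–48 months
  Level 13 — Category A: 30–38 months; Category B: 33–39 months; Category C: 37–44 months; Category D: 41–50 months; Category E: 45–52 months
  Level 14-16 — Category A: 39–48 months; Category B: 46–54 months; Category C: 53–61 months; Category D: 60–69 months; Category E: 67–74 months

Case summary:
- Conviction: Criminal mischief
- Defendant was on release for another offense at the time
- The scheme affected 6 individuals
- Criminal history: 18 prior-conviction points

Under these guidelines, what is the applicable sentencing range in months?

67-74 months

Base offense level for criminal mischief: 9.
A1 does not apply.
A3 does not apply.
A4 applies: 9 + 2 = 11.
A5 applies (level before this adjustment is 11 ≥ 7, so +3): 11 + 3 = 14.
A6 does not apply.
Final offense level: 14.
Criminal history: 18 prior points → Category E (17+).
Level 14 falls in the 14-16 band.
Grid: Level 14-16 × Category E = 67-74 months.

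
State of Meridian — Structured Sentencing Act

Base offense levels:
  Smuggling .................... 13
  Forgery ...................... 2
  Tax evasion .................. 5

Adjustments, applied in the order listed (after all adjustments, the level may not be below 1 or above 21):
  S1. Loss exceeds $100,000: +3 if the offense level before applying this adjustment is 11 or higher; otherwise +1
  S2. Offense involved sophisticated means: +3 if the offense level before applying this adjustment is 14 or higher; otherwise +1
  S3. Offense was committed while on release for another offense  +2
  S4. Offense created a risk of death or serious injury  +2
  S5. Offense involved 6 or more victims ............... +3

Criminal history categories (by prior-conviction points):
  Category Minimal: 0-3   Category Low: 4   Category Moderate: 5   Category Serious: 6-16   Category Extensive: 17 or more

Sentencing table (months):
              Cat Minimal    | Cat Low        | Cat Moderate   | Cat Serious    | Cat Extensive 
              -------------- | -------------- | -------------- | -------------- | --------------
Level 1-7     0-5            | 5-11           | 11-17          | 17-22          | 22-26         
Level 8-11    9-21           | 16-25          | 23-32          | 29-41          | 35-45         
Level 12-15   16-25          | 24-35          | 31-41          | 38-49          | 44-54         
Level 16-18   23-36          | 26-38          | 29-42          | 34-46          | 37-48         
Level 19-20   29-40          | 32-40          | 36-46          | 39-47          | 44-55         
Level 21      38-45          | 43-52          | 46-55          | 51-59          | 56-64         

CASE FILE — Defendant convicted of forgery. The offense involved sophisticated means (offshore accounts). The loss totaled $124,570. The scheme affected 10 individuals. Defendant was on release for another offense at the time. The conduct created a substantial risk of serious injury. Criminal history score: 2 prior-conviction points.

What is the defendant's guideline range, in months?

Base offense level for forgery: 2.
S1 applies (level before this adjustment is 2 < 11, so +1): 2 + 1 = 3.
S2 applies (level before this adjustment is 3 < 14, so +1): 3 + 1 = 4.
S3 applies: 4 + 2 = 6.
S4 applies: 6 + 2 = 8.
S5 applies: 8 + 3 = 11.
Final offense level: 11.
Criminal history: 2 prior points → Category Minimal (0-3).
Level 11 falls in the 8-11 band.
Grid: Level 8-11 × Category Minimal = 9-21 months.

9-21 months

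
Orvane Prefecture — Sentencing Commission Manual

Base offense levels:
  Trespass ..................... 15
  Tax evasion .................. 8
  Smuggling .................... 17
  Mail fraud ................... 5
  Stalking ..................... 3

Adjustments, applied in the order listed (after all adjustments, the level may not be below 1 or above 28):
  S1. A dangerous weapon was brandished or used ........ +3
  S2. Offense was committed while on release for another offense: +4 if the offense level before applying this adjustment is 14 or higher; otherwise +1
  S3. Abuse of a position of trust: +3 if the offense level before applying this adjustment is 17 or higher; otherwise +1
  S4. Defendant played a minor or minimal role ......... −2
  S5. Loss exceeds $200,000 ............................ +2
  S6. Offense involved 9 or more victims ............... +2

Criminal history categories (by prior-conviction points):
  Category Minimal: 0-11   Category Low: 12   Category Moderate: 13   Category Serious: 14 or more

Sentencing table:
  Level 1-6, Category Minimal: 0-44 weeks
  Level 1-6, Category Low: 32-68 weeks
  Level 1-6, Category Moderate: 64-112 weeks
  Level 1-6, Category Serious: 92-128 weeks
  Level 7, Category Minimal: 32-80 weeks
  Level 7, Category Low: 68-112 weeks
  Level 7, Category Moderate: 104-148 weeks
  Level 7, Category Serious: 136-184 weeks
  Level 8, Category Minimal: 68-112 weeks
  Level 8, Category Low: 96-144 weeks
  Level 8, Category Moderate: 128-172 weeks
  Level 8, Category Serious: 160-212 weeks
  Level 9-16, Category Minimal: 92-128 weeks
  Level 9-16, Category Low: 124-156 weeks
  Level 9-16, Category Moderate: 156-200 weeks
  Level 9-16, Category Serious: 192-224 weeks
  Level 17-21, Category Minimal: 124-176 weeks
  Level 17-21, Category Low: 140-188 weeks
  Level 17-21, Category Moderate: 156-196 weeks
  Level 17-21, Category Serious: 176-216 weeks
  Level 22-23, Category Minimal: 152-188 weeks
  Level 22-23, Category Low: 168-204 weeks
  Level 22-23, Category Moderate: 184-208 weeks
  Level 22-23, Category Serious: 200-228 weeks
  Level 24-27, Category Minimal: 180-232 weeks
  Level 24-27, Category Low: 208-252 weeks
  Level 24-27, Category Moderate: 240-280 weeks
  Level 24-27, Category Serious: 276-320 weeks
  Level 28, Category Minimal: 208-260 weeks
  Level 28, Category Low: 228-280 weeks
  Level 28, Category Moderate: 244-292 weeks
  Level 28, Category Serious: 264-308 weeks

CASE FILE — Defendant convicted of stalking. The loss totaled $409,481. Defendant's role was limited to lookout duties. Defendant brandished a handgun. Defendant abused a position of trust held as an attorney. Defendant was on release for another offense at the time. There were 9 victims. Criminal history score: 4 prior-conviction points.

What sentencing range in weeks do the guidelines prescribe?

92-128 weeks

Base offense level for stalking: 3.
S1 applies: 3 + 3 = 6.
S2 applies (level before this adjustment is 6 < 14, so +1): 6 + 1 = 7.
S3 applies (level before this adjustment is 7 < 17, so +1): 7 + 1 = 8.
S4 applies: 8 − 2 = 6.
S5 applies: 6 + 2 = 8.
S6 applies: 8 + 2 = 10.
Final offense level: 10.
Criminal history: 4 prior points → Category Minimal (0-11).
Level 10 falls in the 9-16 band.
Grid: Level 9-16 × Category Minimal = 92-128 weeks.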